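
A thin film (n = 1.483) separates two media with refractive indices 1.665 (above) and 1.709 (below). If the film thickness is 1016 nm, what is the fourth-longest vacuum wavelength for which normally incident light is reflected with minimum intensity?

753 nm

At the upper boundary (n = 1.665 to n = 1.483) the reflected ray undergoes no phase shift.
At the lower boundary (n = 1.483 to n = 1.709) the reflected ray undergoes a half-wave phase shift.
Exactly one π shift → a net half-wave offset.
With one net inversion, destructive interference in reflection requires 2 n t = m λ.
λ = 2 n t / m. The fourth-longest wavelength is m = 4: λ = 2 × 1.483 × 1016 / 4.00 = 753 nm.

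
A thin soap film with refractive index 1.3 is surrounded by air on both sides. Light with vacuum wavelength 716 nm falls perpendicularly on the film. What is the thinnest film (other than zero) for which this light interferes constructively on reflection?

138 nm

Ray reflecting at the top interface goes from n = 1.0 toward n = 1.3: a half-wave phase shift.
Ray reflecting at the bottom interface goes from n = 1.3 toward n = 1.0: no phase shift.
Exactly one π shift → a net half-wave offset.
For strong reflection here: 2 n t = (m + ½) λ.
Minimum at m = 0: t = λ / (4 n) = 716 / (4 × 1.3) = 138 nm.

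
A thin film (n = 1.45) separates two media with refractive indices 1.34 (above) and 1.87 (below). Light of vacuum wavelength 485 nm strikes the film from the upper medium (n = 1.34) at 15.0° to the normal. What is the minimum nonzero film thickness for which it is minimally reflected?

86.1 nm

Top surface (1.34 → 1.45): reflection off a higher-index medium gives a half-wave phase shift.
Bottom surface (1.45 → 1.87): reflection off a higher-index medium gives a half-wave phase shift.
The two reflections carry the same phase change, so no net offset.
So the condition for destructive reflection is 2 n t cos θ_r = (m + ½) λ.
Snell's law: 1.34 sin 15.0° = 1.45 sin θ_r → sin θ_r = 0.239, cos θ_r = 0.971.
Minimum at m = 0: t = λ / (4 n cos θ_r) = 485 / (4 × 1.45 × 0.971) = 86.1 nm.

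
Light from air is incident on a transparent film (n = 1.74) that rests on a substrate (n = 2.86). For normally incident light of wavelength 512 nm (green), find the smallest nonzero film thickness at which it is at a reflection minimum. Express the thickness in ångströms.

736 Å

Top surface (1.0 → 1.74): reflection off a higher-index medium gives a half-wave phase shift.
Bottom surface (1.74 → 2.86): reflection off a higher-index medium gives a half-wave phase shift.
The two reflections carry the same phase change, so no net offset.
With no net inversion, destructive interference in reflection requires 2 n t = (m + ½) λ.
Minimum at m = 0: t = λ / (4 n) = 512 / (4 × 1.74) = 73.6 nm.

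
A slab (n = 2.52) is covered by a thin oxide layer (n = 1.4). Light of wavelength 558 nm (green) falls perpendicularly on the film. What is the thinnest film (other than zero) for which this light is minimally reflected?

Top surface (1.0 → 1.4): reflection off a higher-index medium gives a half-wave phase shift.
Ray reflecting at the bottom interface goes from n = 1.4 toward n = 2.52: a half-wave phase shift.
Zero or two π shifts → no net half-wave offset.
For dark reflection here: 2 n t = (m + ½) λ.
Minimum at m = 0: t = λ / (4 n) = 558 / (4 × 1.4) = 99.6 nm.

99.6 nm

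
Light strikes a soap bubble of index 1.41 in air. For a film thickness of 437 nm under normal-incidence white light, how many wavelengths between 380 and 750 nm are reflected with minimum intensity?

2

Ray reflecting at the top interface goes from n = 1.0 toward n = 1.41: a half-wave phase shift.
Ray reflecting at the bottom interface goes from n = 1.41 toward n = 1.0: no phase shift.
Exactly one π shift → a net half-wave offset.
With one net inversion, destructive interference in reflection requires 2 n t = m λ.
λ = 2 n t / m = 1232 / m nm.
m=1: 1232 nm (IR); m=2: 616 nm (visible); m=3: 411 nm (visible); m=4: 308 nm (UV).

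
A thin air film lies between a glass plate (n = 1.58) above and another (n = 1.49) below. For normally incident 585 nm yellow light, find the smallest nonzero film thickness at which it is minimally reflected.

Top surface (1.58 → 1.0): reflection off a lower-index medium gives no phase shift.
At the lower boundary (n = 1.0 to n = 1.49) the reflected ray undergoes a half-wave phase shift.
Exactly one π shift → a net half-wave offset.
So the condition for destructive reflection is 2 n t = m λ.
Minimum nonzero at m = 1: t = λ / (2 n) = 585 / (2 × 1.0) = 293 nm.

293 nm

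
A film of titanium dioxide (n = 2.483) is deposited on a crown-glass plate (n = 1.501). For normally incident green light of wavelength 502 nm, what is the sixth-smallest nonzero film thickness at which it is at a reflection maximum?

Top surface (1.0 → 2.483): reflection off a higher-index medium gives a half-wave phase shift.
Bottom surface (2.483 → 1.501): reflection off a lower-index medium gives no phase shift.
Exactly one π shift → a net half-wave offset.
For bright reflection here: 2 n t = (m + ½) λ.
The sixth-smallest nonzero thickness corresponds to m = 5: t = (m + ½) λ / (2 n) = 5.50 × 502 / (2 × 2.483) = 556 nm.

556 nm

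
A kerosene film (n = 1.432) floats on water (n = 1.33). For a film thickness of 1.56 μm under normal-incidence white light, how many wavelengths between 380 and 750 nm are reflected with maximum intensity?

6

Ray reflecting at the top interface goes from n = 1.0 toward n = 1.432: a half-wave phase shift.
At the lower boundary (n = 1.432 to n = 1.33) the reflected ray undergoes no phase shift.
Net: one phase inversion between the two reflected rays.
For bright reflection here: 2 n t = (m + ½) λ.
λ = 2 n t / (m + ½) = 4468 / (m + ½) nm.
m=5: 812 nm (IR); m=6: 687 nm (visible); m=7: 596 nm (visible); m=8: 526 nm (visible); m=9: 470 nm (visible); m=10: 426 nm (visible); m=11: 389 nm (visible); m=12: 357 nm (UV).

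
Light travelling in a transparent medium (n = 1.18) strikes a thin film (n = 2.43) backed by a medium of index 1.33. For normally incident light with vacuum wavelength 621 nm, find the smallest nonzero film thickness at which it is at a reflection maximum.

Top surface (1.18 → 2.43): reflection off a higher-index medium gives a half-wave phase shift.
Bottom surface (2.43 → 1.33): reflection off a lower-index medium gives no phase shift.
Net: one phase inversion between the two reflected rays.
For strong reflection here: 2 n t = (m + ½) λ.
Minimum at m = 0: t = λ / (4 n) = 621 / (4 × 2.43) = 63.9 nm.

63.9 nm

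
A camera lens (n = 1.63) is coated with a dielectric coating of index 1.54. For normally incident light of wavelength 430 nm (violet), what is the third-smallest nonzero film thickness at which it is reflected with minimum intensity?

349 nm

At the upper boundary (n = 1.0 to n = 1.54) the reflected ray undergoes a half-wave phase shift.
Ray reflecting at the bottom interface goes from n = 1.54 toward n = 1.63: a half-wave phase shift.
Zero or two π shifts → no net half-wave offset.
So the condition for destructive reflection is 2 n t = (m + ½) λ.
The third-smallest nonzero thickness corresponds to m = 2: t = (m + ½) λ / (2 n) = 2.50 × 430 / (2 × 1.54) = 349 nm.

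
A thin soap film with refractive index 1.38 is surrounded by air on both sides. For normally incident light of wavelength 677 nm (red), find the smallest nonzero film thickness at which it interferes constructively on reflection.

123 nm

Ray reflecting at the top interface goes from n = 1.0 toward n = 1.38: a half-wave phase shift.
At the lower boundary (n = 1.38 to n = 1.0) the reflected ray undergoes no phase shift.
The two reflections differ by half a wavelength.
For bright reflection here: 2 n t = (m + ½) λ.
Minimum at m = 0: t = λ / (4 n) = 677 / (4 × 1.38) = 123 nm.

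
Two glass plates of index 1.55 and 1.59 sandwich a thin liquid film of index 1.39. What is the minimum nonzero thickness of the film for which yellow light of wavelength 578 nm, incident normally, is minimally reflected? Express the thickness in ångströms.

At the upper boundary (n = 1.55 to n = 1.39) the reflected ray undergoes no phase shift.
Ray reflecting at the bottom interface goes from n = 1.39 toward n = 1.59: a half-wave phase shift.
Net: one phase inversion between the two reflected rays.
So the condition for destructive reflection is 2 n t = m λ.
Minimum nonzero at m = 1: t = λ / (2 n) = 578 / (2 × 1.39) = 208 nm.

2079 Å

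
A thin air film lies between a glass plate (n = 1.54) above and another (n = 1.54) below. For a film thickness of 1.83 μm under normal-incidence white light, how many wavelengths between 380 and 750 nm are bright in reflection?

At the upper boundary (n = 1.54 to n = 1.0) the reflected ray undergoes no phase shift.
Ray reflecting at the bottom interface goes from n = 1.0 toward n = 1.54: a half-wave phase shift.
Net: one phase inversion between the two reflected rays.
For strong reflection here: 2 n t = (m + ½) λ.
λ = 2 n t / (m + ½) = 3660 / (m + ½) nm.
m=4: 813 nm (IR); m=5: 665 nm (visible); m=6: 563 nm (visible); m=7: 488 nm (visible); m=8: 431 nm (visible); m=9: 385 nm (visible); m=10: 349 nm (UV).

5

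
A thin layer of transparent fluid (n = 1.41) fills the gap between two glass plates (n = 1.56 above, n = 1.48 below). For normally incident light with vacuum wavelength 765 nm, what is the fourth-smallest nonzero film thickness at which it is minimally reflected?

1085 nm

Ray reflecting at the top interface goes from n = 1.56 toward n = 1.41: no phase shift.
Ray reflecting at the bottom interface goes from n = 1.41 toward n = 1.48: a half-wave phase shift.
Net: one phase inversion between the two reflected rays.
For dark reflection here: 2 n t = m λ.
The fourth-smallest nonzero thickness corresponds to m = 4: t = m λ / (2 n) = 4.00 × 765 / (2 × 1.41) = 1085 nm.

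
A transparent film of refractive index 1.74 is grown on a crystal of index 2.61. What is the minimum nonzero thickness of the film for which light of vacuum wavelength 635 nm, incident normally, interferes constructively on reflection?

Ray reflecting at the top interface goes from n = 1.0 toward n = 1.74: a half-wave phase shift.
Bottom surface (1.74 → 2.61): reflection off a higher-index medium gives a half-wave phase shift.
The two reflections carry the same phase change, so no net offset.
So the condition for constructive reflection is 2 n t = m λ.
Minimum nonzero at m = 1: t = λ / (2 n) = 635 / (2 × 1.74) = 182 nm.

182 nm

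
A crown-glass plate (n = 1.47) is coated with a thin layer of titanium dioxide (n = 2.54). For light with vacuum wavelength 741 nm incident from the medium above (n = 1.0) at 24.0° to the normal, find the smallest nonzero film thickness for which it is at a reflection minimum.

148 nm

Ray reflecting at the top interface goes from n = 1.0 toward n = 2.54: a half-wave phase shift.
Bottom surface (2.54 → 1.47): reflection off a lower-index medium gives no phase shift.
The two reflections differ by half a wavelength.
So the condition for destructive reflection is 2 n t cos θ_r = m λ.
Snell's law: 1.0 sin 24.0° = 2.54 sin θ_r → sin θ_r = 0.160, cos θ_r = 0.987.
Minimum nonzero at m = 1: t = λ / (2 n cos θ_r) = 741 / (2 × 2.54 × 0.987) = 148 nm.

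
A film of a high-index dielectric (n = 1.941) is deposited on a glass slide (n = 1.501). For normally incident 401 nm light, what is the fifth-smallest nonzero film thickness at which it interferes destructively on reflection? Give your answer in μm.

Ray reflecting at the top interface goes from n = 1.0 toward n = 1.941: a half-wave phase shift.
Bottom surface (1.941 → 1.501): reflection off a lower-index medium gives no phase shift.
The two reflections differ by half a wavelength.
So the condition for destructive reflection is 2 n t = m λ.
The fifth-smallest nonzero thickness corresponds to m = 5: t = m λ / (2 n) = 5.00 × 401 / (2 × 1.941) = 516 nm.

0.516 μm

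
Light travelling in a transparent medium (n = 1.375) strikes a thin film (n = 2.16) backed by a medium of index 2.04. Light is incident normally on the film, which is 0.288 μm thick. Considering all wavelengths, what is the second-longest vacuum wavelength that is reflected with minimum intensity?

622 nm

At the upper boundary (n = 1.375 to n = 2.16) the reflected ray undergoes a half-wave phase shift.
At the lower boundary (n = 2.16 to n = 2.04) the reflected ray undergoes no phase shift.
Net: one phase inversion between the two reflected rays.
So the condition for destructive reflection is 2 n t = m λ.
λ = 2 n t / m. The second-longest wavelength is m = 2: λ = 2 × 2.16 × 288 / 2.00 = 622 nm.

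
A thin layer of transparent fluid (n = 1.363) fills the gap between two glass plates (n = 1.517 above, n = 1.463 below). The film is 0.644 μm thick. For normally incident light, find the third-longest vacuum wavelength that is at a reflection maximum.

702 nm

Top surface (1.517 → 1.363): reflection off a lower-index medium gives no phase shift.
At the lower boundary (n = 1.363 to n = 1.463) the reflected ray undergoes a half-wave phase shift.
Net: one phase inversion between the two reflected rays.
So the condition for constructive reflection is 2 n t = (m + ½) λ.
λ = 2 n t / (m + ½). The third-longest wavelength is m = 2: λ = 2 × 1.363 × 644 / 2.50 = 702 nm.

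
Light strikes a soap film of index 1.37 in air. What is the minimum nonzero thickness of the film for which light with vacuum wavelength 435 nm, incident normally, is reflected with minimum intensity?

At the upper boundary (n = 1.0 to n = 1.37) the reflected ray undergoes a half-wave phase shift.
Ray reflecting at the bottom interface goes from n = 1.37 toward n = 1.0: no phase shift.
Exactly one π shift → a net half-wave offset.
With one net inversion, destructive interference in reflection requires 2 n t = m λ.
Minimum nonzero at m = 1: t = λ / (2 n) = 435 / (2 × 1.37) = 159 nm.

159 nm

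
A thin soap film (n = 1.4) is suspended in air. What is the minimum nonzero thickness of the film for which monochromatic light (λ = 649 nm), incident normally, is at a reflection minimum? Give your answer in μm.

0.232 μm

Ray reflecting at the top interface goes from n = 1.0 toward n = 1.4: a half-wave phase shift.
Ray reflecting at the bottom interface goes from n = 1.4 toward n = 1.0: no phase shift.
The two reflections differ by half a wavelength.
So the condition for destructive reflection is 2 n t = m λ.
Minimum nonzero at m = 1: t = λ / (2 n) = 649 / (2 × 1.4) = 232 nm.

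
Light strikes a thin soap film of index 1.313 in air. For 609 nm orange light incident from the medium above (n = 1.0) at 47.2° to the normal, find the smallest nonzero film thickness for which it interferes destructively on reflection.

280 nm

At the upper boundary (n = 1.0 to n = 1.313) the reflected ray undergoes a half-wave phase shift.
Bottom surface (1.313 → 1.0): reflection off a lower-index medium gives no phase shift.
The two reflections differ by half a wavelength.
With one net inversion, destructive interference in reflection requires 2 n t cos θ_r = m λ.
Snell's law: 1.0 sin 47.2° = 1.313 sin θ_r → sin θ_r = 0.559, cos θ_r = 0.829.
Minimum nonzero at m = 1: t = λ / (2 n cos θ_r) = 609 / (2 × 1.313 × 0.829) = 280 nm.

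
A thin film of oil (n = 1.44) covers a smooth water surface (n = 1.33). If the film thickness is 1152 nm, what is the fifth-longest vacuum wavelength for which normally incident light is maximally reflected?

At the upper boundary (n = 1.0 to n = 1.44) the reflected ray undergoes a half-wave phase shift.
At the lower boundary (n = 1.44 to n = 1.33) the reflected ray undergoes no phase shift.
Exactly one π shift → a net half-wave offset.
For bright reflection here: 2 n t = (m + ½) λ.
λ = 2 n t / (m + ½). The fifth-longest wavelength is m = 4: λ = 2 × 1.44 × 1152 / 4.50 = 737 nm.

737 nm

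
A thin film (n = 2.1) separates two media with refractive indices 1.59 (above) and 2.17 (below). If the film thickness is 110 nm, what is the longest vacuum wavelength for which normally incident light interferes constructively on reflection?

462 nm

Top surface (1.59 → 2.1): reflection off a higher-index medium gives a half-wave phase shift.
Bottom surface (2.1 → 2.17): reflection off a higher-index medium gives a half-wave phase shift.
Zero or two π shifts → no net half-wave offset.
For maximum reflection here: 2 n t = m λ.
λ = 2 n t / m. The longest wavelength is m = 1: λ = 2 × 2.1 × 110 / 1.00 = 462 nm.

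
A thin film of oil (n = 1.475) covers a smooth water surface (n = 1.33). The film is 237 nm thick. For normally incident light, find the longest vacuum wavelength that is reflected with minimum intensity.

Ray reflecting at the top interface goes from n = 1.0 toward n = 1.475: a half-wave phase shift.
At the lower boundary (n = 1.475 to n = 1.33) the reflected ray undergoes no phase shift.
Exactly one π shift → a net half-wave offset.
With one net inversion, destructive interference in reflection requires 2 n t = m λ.
λ = 2 n t / m. The longest wavelength is m = 1: λ = 2 × 1.475 × 237 / 1.00 = 699 nm.

699 nm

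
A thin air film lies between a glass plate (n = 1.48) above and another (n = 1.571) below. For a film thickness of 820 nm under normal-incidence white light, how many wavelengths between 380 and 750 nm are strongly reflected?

2

Ray reflecting at the top interface goes from n = 1.48 toward n = 1.0: no phase shift.
Bottom surface (1.0 → 1.571): reflection off a higher-index medium gives a half-wave phase shift.
The two reflections differ by half a wavelength.
With one net inversion, constructive interference in reflection requires 2 n t = (m + ½) λ.
λ = 2 n t / (m + ½) = 1640 / (m + ½) nm.
m=1: 1093 nm (IR); m=2: 656 nm (visible); m=3: 469 nm (visible); m=4: 364 nm (UV).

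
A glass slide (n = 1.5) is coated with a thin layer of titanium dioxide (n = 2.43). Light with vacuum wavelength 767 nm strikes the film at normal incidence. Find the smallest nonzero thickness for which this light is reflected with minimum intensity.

At the upper boundary (n = 1.0 to n = 2.43) the reflected ray undergoes a half-wave phase shift.
At the lower boundary (n = 2.43 to n = 1.5) the reflected ray undergoes no phase shift.
Net: one phase inversion between the two reflected rays.
With one net inversion, destructive interference in reflection requires 2 n t = m λ.
The smallest nonzero thickness corresponds to m = 1: t = m λ / (2 n) = 1.00 × 767 / (2 × 2.43) = 158 nm.

158 nm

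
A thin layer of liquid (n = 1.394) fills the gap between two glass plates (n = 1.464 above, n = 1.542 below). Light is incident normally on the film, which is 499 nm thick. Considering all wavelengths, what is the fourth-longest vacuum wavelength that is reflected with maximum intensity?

Top surface (1.464 → 1.394): reflection off a lower-index medium gives no phase shift.
At the lower boundary (n = 1.394 to n = 1.542) the reflected ray undergoes a half-wave phase shift.
The two reflections differ by half a wavelength.
So the condition for constructive reflection is 2 n t = (m + ½) λ.
λ = 2 n t / (m + ½). The fourth-longest wavelength is m = 3: λ = 2 × 1.394 × 499 / 3.50 = 397 nm.

397 nm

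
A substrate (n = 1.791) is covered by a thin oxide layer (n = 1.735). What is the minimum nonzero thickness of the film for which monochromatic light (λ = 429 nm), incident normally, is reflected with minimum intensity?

61.8 nm

At the upper boundary (n = 1.0 to n = 1.735) the reflected ray undergoes a half-wave phase shift.
At the lower boundary (n = 1.735 to n = 1.791) the reflected ray undergoes a half-wave phase shift.
Net: no relative phase inversion (both shifts match).
With no net inversion, destructive interference in reflection requires 2 n t = (m + ½) λ.
Minimum at m = 0: t = λ / (4 n) = 429 / (4 × 1.735) = 61.8 nm.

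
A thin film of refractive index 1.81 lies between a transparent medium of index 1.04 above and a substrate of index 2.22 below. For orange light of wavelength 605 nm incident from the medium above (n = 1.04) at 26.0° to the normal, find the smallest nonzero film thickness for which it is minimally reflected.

Ray reflecting at the top interface goes from n = 1.04 toward n = 1.81: a half-wave phase shift.
Ray reflecting at the bottom interface goes from n = 1.81 toward n = 2.22: a half-wave phase shift.
Net: no relative phase inversion (both shifts match).
For minimum reflection here: 2 n t cos θ_r = (m + ½) λ.
Snell's law: 1.04 sin 26.0° = 1.81 sin θ_r → sin θ_r = 0.252, cos θ_r = 0.968.
Minimum at m = 0: t = λ / (4 n cos θ_r) = 605 / (4 × 1.81 × 0.968) = 86.3 nm.

86.3 nm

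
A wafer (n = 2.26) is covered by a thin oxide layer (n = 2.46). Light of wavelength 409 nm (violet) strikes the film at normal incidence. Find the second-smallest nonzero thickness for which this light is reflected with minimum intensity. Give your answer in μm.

0.166 μm

Ray reflecting at the top interface goes from n = 1.0 toward n = 2.46: a half-wave phase shift.
Ray reflecting at the bottom interface goes from n = 2.46 toward n = 2.26: no phase shift.
The two reflections differ by half a wavelength.
For minimum reflection here: 2 n t = m λ.
The second-smallest nonzero thickness corresponds to m = 2: t = m λ / (2 n) = 2.00 × 409 / (2 × 2.46) = 166 nm.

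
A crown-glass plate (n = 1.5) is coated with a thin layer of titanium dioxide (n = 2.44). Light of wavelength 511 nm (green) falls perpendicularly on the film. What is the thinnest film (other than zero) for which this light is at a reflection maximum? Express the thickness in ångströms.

At the upper boundary (n = 1.0 to n = 2.44) the reflected ray undergoes a half-wave phase shift.
Ray reflecting at the bottom interface goes from n = 2.44 toward n = 1.5: no phase shift.
The two reflections differ by half a wavelength.
With one net inversion, constructive interference in reflection requires 2 n t = (m + ½) λ.
Minimum at m = 0: t = λ / (4 n) = 511 / (4 × 2.44) = 52.4 nm.

524 Å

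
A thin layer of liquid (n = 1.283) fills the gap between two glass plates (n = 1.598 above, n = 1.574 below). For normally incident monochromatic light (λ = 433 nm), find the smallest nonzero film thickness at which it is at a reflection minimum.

169 nm

Top surface (1.598 → 1.283): reflection off a lower-index medium gives no phase shift.
At the lower boundary (n = 1.283 to n = 1.574) the reflected ray undergoes a half-wave phase shift.
Net: one phase inversion between the two reflected rays.
For weak reflection here: 2 n t = m λ.
Minimum nonzero at m = 1: t = λ / (2 n) = 433 / (2 × 1.283) = 169 nm.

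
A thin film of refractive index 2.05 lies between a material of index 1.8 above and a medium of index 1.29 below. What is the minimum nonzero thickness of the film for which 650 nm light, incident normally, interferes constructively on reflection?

79.3 nm

Top surface (1.8 → 2.05): reflection off a higher-index medium gives a half-wave phase shift.
Ray reflecting at the bottom interface goes from n = 2.05 toward n = 1.29: no phase shift.
Net: one phase inversion between the two reflected rays.
So the condition for constructive reflection is 2 n t = (m + ½) λ.
Minimum at m = 0: t = λ / (4 n) = 650 / (4 × 2.05) = 79.3 nm.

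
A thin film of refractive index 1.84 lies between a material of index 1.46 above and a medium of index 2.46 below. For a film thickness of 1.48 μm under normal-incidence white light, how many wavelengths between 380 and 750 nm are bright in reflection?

7

Top surface (1.46 → 1.84): reflection off a higher-index medium gives a half-wave phase shift.
Ray reflecting at the bottom interface goes from n = 1.84 toward n = 2.46: a half-wave phase shift.
Zero or two π shifts → no net half-wave offset.
For maximum reflection here: 2 n t = m λ.
λ = 2 n t / m = 5446 / m nm.
m=7: 778 nm (IR); m=8: 681 nm (visible); m=9: 605 nm (visible); m=10: 545 nm (visible); m=11: 495 nm (visible); m=12: 454 nm (visible); m=13: 419 nm (visible); m=14: 389 nm (visible); m=15: 363 nm (UV).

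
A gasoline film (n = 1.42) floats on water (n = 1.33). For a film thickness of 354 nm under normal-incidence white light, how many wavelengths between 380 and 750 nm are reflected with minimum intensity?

1

At the upper boundary (n = 1.0 to n = 1.42) the reflected ray undergoes a half-wave phase shift.
Ray reflecting at the bottom interface goes from n = 1.42 toward n = 1.33: no phase shift.
Exactly one π shift → a net half-wave offset.
With one net inversion, destructive interference in reflection requires 2 n t = m λ.
λ = 2 n t / m = 1005 / m nm.
m=1: 1005 nm (IR); m=2: 503 nm (visible); m=3: 335 nm (UV).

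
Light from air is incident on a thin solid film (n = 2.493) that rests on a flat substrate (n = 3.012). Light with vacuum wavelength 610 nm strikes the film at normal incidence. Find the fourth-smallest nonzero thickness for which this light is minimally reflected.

At the upper boundary (n = 1.0 to n = 2.493) the reflected ray undergoes a half-wave phase shift.
Ray reflecting at the bottom interface goes from n = 2.493 toward n = 3.012: a half-wave phase shift.
The two reflections carry the same phase change, so no net offset.
For dark reflection here: 2 n t = (m + ½) λ.
The fourth-smallest nonzero thickness corresponds to m = 3: t = (m + ½) λ / (2 n) = 3.50 × 610 / (2 × 2.493) = 428 nm.

428 nm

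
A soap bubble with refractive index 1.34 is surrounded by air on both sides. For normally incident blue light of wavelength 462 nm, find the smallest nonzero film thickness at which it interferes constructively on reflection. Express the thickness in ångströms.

862 Å

Ray reflecting at the top interface goes from n = 1.0 toward n = 1.34: a half-wave phase shift.
Bottom surface (1.34 → 1.0): reflection off a lower-index medium gives no phase shift.
Net: one phase inversion between the two reflected rays.
So the condition for constructive reflection is 2 n t = (m + ½) λ.
Minimum at m = 0: t = λ / (4 n) = 462 / (4 × 1.34) = 86.2 nm.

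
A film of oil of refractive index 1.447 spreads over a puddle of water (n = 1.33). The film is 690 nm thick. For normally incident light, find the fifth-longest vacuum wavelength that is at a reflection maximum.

Top surface (1.0 → 1.447): reflection off a higher-index medium gives a half-wave phase shift.
At the lower boundary (n = 1.447 to n = 1.33) the reflected ray undergoes no phase shift.
Exactly one π shift → a net half-wave offset.
For maximum reflection here: 2 n t = (m + ½) λ.
λ = 2 n t / (m + ½). The fifth-longest wavelength is m = 4: λ = 2 × 1.447 × 690 / 4.50 = 444 nm.

444 nm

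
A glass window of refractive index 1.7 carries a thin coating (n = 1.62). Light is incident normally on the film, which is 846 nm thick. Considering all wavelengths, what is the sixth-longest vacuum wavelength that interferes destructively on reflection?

498 nm

At the upper boundary (n = 1.0 to n = 1.62) the reflected ray undergoes a half-wave phase shift.
At the lower boundary (n = 1.62 to n = 1.7) the reflected ray undergoes a half-wave phase shift.
Net: no relative phase inversion (both shifts match).
So the condition for destructive reflection is 2 n t = (m + ½) λ.
λ = 2 n t / (m + ½). The sixth-longest wavelength is m = 5: λ = 2 × 1.62 × 846 / 5.50 = 498 nm.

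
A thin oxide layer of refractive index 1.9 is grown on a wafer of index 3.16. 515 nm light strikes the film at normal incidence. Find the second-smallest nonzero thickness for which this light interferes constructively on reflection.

At the upper boundary (n = 1.0 to n = 1.9) the reflected ray undergoes a half-wave phase shift.
Ray reflecting at the bottom interface goes from n = 1.9 toward n = 3.16: a half-wave phase shift.
Zero or two π shifts → no net half-wave offset.
For maximum reflection here: 2 n t = m λ.
The second-smallest nonzero thickness corresponds to m = 2: t = m λ / (2 n) = 2.00 × 515 / (2 × 1.9) = 271 nm.

271 nm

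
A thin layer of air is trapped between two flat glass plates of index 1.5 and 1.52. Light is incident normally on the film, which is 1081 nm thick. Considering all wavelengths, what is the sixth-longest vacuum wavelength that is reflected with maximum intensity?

393 nm

Top surface (1.5 → 1.0): reflection off a lower-index medium gives no phase shift.
At the lower boundary (n = 1.0 to n = 1.52) the reflected ray undergoes a half-wave phase shift.
The two reflections differ by half a wavelength.
So the condition for constructive reflection is 2 n t = (m + ½) λ.
λ = 2 n t / (m + ½). The sixth-longest wavelength is m = 5: λ = 2 × 1.0 × 1081 / 5.50 = 393 nm.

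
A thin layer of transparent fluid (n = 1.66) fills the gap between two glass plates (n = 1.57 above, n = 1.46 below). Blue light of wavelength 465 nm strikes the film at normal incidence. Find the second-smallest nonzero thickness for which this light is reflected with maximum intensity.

Ray reflecting at the top interface goes from n = 1.57 toward n = 1.66: a half-wave phase shift.
At the lower boundary (n = 1.66 to n = 1.46) the reflected ray undergoes no phase shift.
The two reflections differ by half a wavelength.
For bright reflection here: 2 n t = (m + ½) λ.
The second-smallest nonzero thickness corresponds to m = 1: t = (m + ½) λ / (2 n) = 1.50 × 465 / (2 × 1.66) = 210 nm.

210 nm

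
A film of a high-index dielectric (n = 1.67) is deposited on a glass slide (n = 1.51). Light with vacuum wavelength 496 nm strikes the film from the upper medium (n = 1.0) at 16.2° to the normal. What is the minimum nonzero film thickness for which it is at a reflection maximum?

75.3 nm

Ray reflecting at the top interface goes from n = 1.0 toward n = 1.67: a half-wave phase shift.
Ray reflecting at the bottom interface goes from n = 1.67 toward n = 1.51: no phase shift.
The two reflections differ by half a wavelength.
With one net inversion, constructive interference in reflection requires 2 n t cos θ_r = (m + ½) λ.
Snell's law: 1.0 sin 16.2° = 1.67 sin θ_r → sin θ_r = 0.167, cos θ_r = 0.986.
Minimum at m = 0: t = λ / (4 n cos θ_r) = 496 / (4 × 1.67 × 0.986) = 75.3 nm.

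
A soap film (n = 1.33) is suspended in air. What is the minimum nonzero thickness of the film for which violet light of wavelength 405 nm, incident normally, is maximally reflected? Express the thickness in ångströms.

Ray reflecting at the top interface goes from n = 1.0 toward n = 1.33: a half-wave phase shift.
Bottom surface (1.33 → 1.0): reflection off a lower-index medium gives no phase shift.
Exactly one π shift → a net half-wave offset.
With one net inversion, constructive interference in reflection requires 2 n t = (m + ½) λ.
Minimum at m = 0: t = λ / (4 n) = 405 / (4 × 1.33) = 76.1 nm.

761 Å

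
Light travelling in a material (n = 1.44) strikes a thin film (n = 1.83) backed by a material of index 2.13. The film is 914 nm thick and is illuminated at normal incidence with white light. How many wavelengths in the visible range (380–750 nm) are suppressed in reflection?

Top surface (1.44 → 1.83): reflection off a higher-index medium gives a half-wave phase shift.
Ray reflecting at the bottom interface goes from n = 1.83 toward n = 2.13: a half-wave phase shift.
Zero or two π shifts → no net half-wave offset.
So the condition for destructive reflection is 2 n t = (m + ½) λ.
λ = 2 n t / (m + ½) = 3345 / (m + ½) nm.
m=3: 956 nm (IR); m=4: 743 nm (visible); m=5: 608 nm (visible); m=6: 515 nm (visible); m=7: 446 nm (visible); m=8: 394 nm (visible); m=9: 352 nm (UV).

5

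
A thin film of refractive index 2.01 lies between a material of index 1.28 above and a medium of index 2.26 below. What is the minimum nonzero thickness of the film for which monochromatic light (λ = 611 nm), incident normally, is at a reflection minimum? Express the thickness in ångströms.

At the upper boundary (n = 1.28 to n = 2.01) the reflected ray undergoes a half-wave phase shift.
Ray reflecting at the bottom interface goes from n = 2.01 toward n = 2.26: a half-wave phase shift.
The two reflections carry the same phase change, so no net offset.
So the condition for destructive reflection is 2 n t = (m + ½) λ.
Minimum at m = 0: t = λ / (4 n) = 611 / (4 × 2.01) = 76.0 nm.

760 Å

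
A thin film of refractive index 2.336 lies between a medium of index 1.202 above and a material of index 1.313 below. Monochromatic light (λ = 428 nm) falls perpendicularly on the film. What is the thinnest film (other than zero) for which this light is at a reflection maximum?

Top surface (1.202 → 2.336): reflection off a higher-index medium gives a half-wave phase shift.
At the lower boundary (n = 2.336 to n = 1.313) the reflected ray undergoes no phase shift.
The two reflections differ by half a wavelength.
With one net inversion, constructive interference in reflection requires 2 n t = (m + ½) λ.
Minimum at m = 0: t = λ / (4 n) = 428 / (4 × 2.336) = 45.8 nm.

45.8 nm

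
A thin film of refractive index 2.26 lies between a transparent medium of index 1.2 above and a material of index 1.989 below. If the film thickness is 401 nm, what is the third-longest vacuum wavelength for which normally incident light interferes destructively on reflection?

604 nm

At the upper boundary (n = 1.2 to n = 2.26) the reflected ray undergoes a half-wave phase shift.
Ray reflecting at the bottom interface goes from n = 2.26 toward n = 1.989: no phase shift.
Net: one phase inversion between the two reflected rays.
With one net inversion, destructive interference in reflection requires 2 n t = m λ.
λ = 2 n t / m. The third-longest wavelength is m = 3: λ = 2 × 2.26 × 401 / 3.00 = 604 nm.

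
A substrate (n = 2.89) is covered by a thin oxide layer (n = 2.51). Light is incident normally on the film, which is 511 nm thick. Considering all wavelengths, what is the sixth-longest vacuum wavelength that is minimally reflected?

466 nm

At the upper boundary (n = 1.0 to n = 2.51) the reflected ray undergoes a half-wave phase shift.
Bottom surface (2.51 → 2.89): reflection off a higher-index medium gives a half-wave phase shift.
The two reflections carry the same phase change, so no net offset.
With no net inversion, destructive interference in reflection requires 2 n t = (m + ½) λ.
λ = 2 n t / (m + ½). The sixth-longest wavelength is m = 5: λ = 2 × 2.51 × 511 / 5.50 = 466 nm.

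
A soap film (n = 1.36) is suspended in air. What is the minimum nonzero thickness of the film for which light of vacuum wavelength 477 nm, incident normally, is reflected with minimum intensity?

Top surface (1.0 → 1.36): reflection off a higher-index medium gives a half-wave phase shift.
Bottom surface (1.36 → 1.0): reflection off a lower-index medium gives no phase shift.
Exactly one π shift → a net half-wave offset.
So the condition for destructive reflection is 2 n t = m λ.
Minimum nonzero at m = 1: t = λ / (2 n) = 477 / (2 × 1.36) = 175 nm.

175 nm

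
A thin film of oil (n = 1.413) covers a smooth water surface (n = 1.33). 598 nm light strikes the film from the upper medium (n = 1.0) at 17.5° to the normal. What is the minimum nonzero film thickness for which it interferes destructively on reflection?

Top surface (1.0 → 1.413): reflection off a higher-index medium gives a half-wave phase shift.
At the lower boundary (n = 1.413 to n = 1.33) the reflected ray undergoes no phase shift.
Net: one phase inversion between the two reflected rays.
With one net inversion, destructive interference in reflection requires 2 n t cos θ_r = m λ.
Snell's law: 1.0 sin 17.5° = 1.413 sin θ_r → sin θ_r = 0.213, cos θ_r = 0.977.
Minimum nonzero at m = 1: t = λ / (2 n cos θ_r) = 598 / (2 × 1.413 × 0.977) = 217 nm.

217 nm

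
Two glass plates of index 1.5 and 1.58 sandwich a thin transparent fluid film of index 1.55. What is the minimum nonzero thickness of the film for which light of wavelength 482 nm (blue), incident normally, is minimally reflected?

Ray reflecting at the top interface goes from n = 1.5 toward n = 1.55: a half-wave phase shift.
At the lower boundary (n = 1.55 to n = 1.58) the reflected ray undergoes a half-wave phase shift.
Zero or two π shifts → no net half-wave offset.
With no net inversion, destructive interference in reflection requires 2 n t = (m + ½) λ.
Minimum at m = 0: t = λ / (4 n) = 482 / (4 × 1.55) = 77.7 nm.

77.7 nm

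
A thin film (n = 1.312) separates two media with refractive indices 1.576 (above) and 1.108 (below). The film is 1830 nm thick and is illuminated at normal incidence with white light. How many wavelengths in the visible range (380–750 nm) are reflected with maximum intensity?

6

At the upper boundary (n = 1.576 to n = 1.312) the reflected ray undergoes no phase shift.
Bottom surface (1.312 → 1.108): reflection off a lower-index medium gives no phase shift.
The two reflections carry the same phase change, so no net offset.
For strong reflection here: 2 n t = m λ.
λ = 2 n t / m = 4802 / m nm.
m=6: 800 nm (IR); m=7: 686 nm (visible); m=8: 600 nm (visible); m=9: 534 nm (visible); m=10: 480 nm (visible); m=11: 437 nm (visible); m=12: 400 nm (visible); m=13: 369 nm (UV).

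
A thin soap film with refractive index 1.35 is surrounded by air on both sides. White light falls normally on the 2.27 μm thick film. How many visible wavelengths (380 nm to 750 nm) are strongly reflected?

Ray reflecting at the top interface goes from n = 1.0 toward n = 1.35: a half-wave phase shift.
Ray reflecting at the bottom interface goes from n = 1.35 toward n = 1.0: no phase shift.
Exactly one π shift → a net half-wave offset.
So the condition for constructive reflection is 2 n t = (m + ½) λ.
λ = 2 n t / (m + ½) = 6129 / (m + ½) nm.
m=7: 817 nm (IR); m=8: 721 nm (visible); m=9: 645 nm (visible); m=10: 584 nm (visible); m=11: 533 nm (visible); m=12: 490 nm (visible); m=13: 454 nm (visible); m=14: 423 nm (visible); m=15: 395 nm (visible); m=16: 371 nm (UV).

8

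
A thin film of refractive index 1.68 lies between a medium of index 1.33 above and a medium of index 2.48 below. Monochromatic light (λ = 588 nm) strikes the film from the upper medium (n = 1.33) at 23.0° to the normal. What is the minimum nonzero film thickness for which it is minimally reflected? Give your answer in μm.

Ray reflecting at the top interface goes from n = 1.33 toward n = 1.68: a half-wave phase shift.
Bottom surface (1.68 → 2.48): reflection off a higher-index medium gives a half-wave phase shift.
The two reflections carry the same phase change, so no net offset.
So the condition for destructive reflection is 2 n t cos θ_r = (m + ½) λ.
Snell's law: 1.33 sin 23.0° = 1.68 sin θ_r → sin θ_r = 0.309, cos θ_r = 0.951.
Minimum at m = 0: t = λ / (4 n cos θ_r) = 588 / (4 × 1.68 × 0.951) = 92.0 nm.

0.0920 μm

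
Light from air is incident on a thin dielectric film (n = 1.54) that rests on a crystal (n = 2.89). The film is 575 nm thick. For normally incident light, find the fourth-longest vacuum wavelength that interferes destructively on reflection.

506 nm

At the upper boundary (n = 1.0 to n = 1.54) the reflected ray undergoes a half-wave phase shift.
At the lower boundary (n = 1.54 to n = 2.89) the reflected ray undergoes a half-wave phase shift.
The two reflections carry the same phase change, so no net offset.
For minimum reflection here: 2 n t = (m + ½) λ.
λ = 2 n t / (m + ½). The fourth-longest wavelength is m = 3: λ = 2 × 1.54 × 575 / 3.50 = 506 nm.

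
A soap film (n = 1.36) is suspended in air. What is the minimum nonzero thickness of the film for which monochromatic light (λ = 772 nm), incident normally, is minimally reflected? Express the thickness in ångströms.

Top surface (1.0 → 1.36): reflection off a higher-index medium gives a half-wave phase shift.
Ray reflecting at the bottom interface goes from n = 1.36 toward n = 1.0: no phase shift.
Exactly one π shift → a net half-wave offset.
For weak reflection here: 2 n t = m λ.
Minimum nonzero at m = 1: t = λ / (2 n) = 772 / (2 × 1.36) = 284 nm.

2838 Å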